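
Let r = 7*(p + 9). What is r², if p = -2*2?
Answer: 1225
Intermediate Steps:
p = -4
r = 35 (r = 7*(-4 + 9) = 7*5 = 35)
r² = 35² = 1225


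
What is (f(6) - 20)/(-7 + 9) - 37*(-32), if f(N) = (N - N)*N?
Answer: 1174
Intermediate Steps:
f(N) = 0 (f(N) = 0*N = 0)
(f(6) - 20)/(-7 + 9) - 37*(-32) = (0 - 20)/(-7 + 9) - 37*(-32) = -20/2 + 1184 = -20*½ + 1184 = -10 + 1184 = 1174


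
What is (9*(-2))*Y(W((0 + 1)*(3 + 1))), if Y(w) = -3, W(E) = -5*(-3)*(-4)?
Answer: 54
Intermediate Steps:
W(E) = -60 (W(E) = 15*(-4) = -60)
(9*(-2))*Y(W((0 + 1)*(3 + 1))) = (9*(-2))*(-3) = -18*(-3) = 54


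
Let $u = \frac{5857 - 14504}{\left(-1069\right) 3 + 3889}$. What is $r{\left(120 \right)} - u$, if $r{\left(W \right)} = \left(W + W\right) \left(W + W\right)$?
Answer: $\frac{39291847}{682} \approx 57613.0$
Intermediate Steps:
$r{\left(W \right)} = 4 W^{2}$ ($r{\left(W \right)} = 2 W 2 W = 4 W^{2}$)
$u = - \frac{8647}{682}$ ($u = - \frac{8647}{-3207 + 3889} = - \frac{8647}{682} \approx -12.679$)
$r{\left(120 \right)} - u = 4 \cdot 120^{2} - - \frac{8647}{682} = 4 \cdot 14400 + \frac{8647}{682} = 57600 + \frac{8647}{682} = \frac{39291847}{682}$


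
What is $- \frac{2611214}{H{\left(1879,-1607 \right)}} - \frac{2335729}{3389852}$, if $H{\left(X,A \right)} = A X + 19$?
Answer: $\frac{899407935021}{5117886684484} \approx 0.17574$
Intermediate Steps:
$H{\left(X,A \right)} = 19 + A X$
$- \frac{2611214}{H{\left(1879,-1607 \right)}} - \frac{2335729}{3389852} = - \frac{2611214}{19 - 3019553} - \frac{2335729}{3389852} = - \frac{2611214}{-3019534} - \frac{2335729}{3389852} = \left(-2611214\right) \left(- \frac{1}{3019534}\right) - \frac{2335729}{3389852} = \frac{1305607}{1509767} - \frac{2335729}{3389852} = \frac{899407935021}{5117886684484}$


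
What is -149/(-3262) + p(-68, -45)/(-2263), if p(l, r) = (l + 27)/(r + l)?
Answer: 37968389/834155378 ≈ 0.045517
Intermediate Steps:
p(l, r) = (27 + l)/(l + r)
-149/(-3262) + p(-68, -45)/(-2263) = -149/(-3262) + ((27 - 68)/(-68 - 45))/(-2263) = -149*(-1/3262) + (-41/(-113))*(-1/2263) = 149/3262 - 1/113*(-41)*(-1/2263) = 149/3262 + (41/113)*(-1/2263) = 149/3262 - 41/255719 = 37968389/834155378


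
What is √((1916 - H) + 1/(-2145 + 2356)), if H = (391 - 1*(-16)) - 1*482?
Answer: 3*√9849058/211 ≈ 44.621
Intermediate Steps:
H = -75 (H = (391 + 16) - 482 = 407 - 482 = -75)
√((1916 - H) + 1/(-2145 + 2356)) = √((1916 - 1*(-75)) + 1/(-2145 + 2356)) = √((1916 + 75) + 1/211) = √(1991 + 1/211) = √(420102/211) = 3*√9849058/211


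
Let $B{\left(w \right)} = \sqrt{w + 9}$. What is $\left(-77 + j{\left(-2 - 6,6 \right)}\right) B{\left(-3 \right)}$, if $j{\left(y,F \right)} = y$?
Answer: $- 85 \sqrt{6} \approx -208.21$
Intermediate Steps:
$B{\left(w \right)} = \sqrt{9 + w}$
$\left(-77 + j{\left(-2 - 6,6 \right)}\right) B{\left(-3 \right)} = \left(-77 - 8\right) \sqrt{9 - 3} = \left(-77 - 8\right) \sqrt{6} = - 85 \sqrt{6}$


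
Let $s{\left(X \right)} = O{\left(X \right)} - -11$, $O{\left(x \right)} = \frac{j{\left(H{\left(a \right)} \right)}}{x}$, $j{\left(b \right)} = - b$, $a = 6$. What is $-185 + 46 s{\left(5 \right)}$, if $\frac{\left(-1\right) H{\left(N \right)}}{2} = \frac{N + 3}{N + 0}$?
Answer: $\frac{1743}{5} \approx 348.6$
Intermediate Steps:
$H{\left(N \right)} = - \frac{2 \left(3 + N\right)}{N}$ ($H{\left(N \right)} = - 2 \frac{N + 3}{N + 0} = - 2 \frac{3 + N}{N} = - \frac{2 \left(3 + N\right)}{N}$)
$O{\left(x \right)} = \frac{3}{x}$ ($O{\left(x \right)} = \frac{\left(-1\right) \left(-2 - \frac{6}{6}\right)}{x} = \frac{\left(-1\right) \left(-2 - 1\right)}{x} = \frac{\left(-1\right) \left(-3\right)}{x} = \frac{3}{x}$)
$s{\left(X \right)} = 11 + \frac{3}{X}$ ($s{\left(X \right)} = \frac{3}{X} - -11 = \frac{3}{X} + 11 = 11 + \frac{3}{X}$)
$-185 + 46 s{\left(5 \right)} = -185 + 46 \left(11 + \frac{3}{5}\right) = -185 + 46 \cdot \frac{58}{5} = -185 + \frac{2668}{5} = \frac{1743}{5}$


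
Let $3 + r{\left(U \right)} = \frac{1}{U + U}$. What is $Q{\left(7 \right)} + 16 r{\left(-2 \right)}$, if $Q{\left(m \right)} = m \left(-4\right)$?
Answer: $-80$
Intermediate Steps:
$Q{\left(m \right)} = - 4 m$
$r{\left(U \right)} = -3 + \frac{1}{2 U}$ ($r{\left(U \right)} = -3 + \frac{1}{U + U} = -3 + \frac{1}{2 U}$)
$Q{\left(7 \right)} + 16 r{\left(-2 \right)} = \left(-4\right) 7 + 16 \left(-3 + \frac{1}{2 \left(-2\right)}\right) = -28 + 16 \left(-3 + \frac{1}{2} \left(- \frac{1}{2}\right)\right) = -28 + 16 \left(-3 - \frac{1}{4}\right) = -28 + 16 \left(- \frac{13}{4}\right) = -28 - 52 = -80$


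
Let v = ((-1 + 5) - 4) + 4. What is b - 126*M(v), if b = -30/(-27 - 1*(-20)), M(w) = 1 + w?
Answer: -4380/7 ≈ -625.71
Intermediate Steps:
v = 4 (v = (4 - 4) + 4 = 0 + 4 = 4)
b = 30/7 (b = -30/(-27 + 20) = -30/(-7) = -30*(-⅐) = 30/7 ≈ 4.2857)
b - 126*M(v) = 30/7 - 126*(1 + 4) = 30/7 - 126*5 = 30/7 - 630 = -4380/7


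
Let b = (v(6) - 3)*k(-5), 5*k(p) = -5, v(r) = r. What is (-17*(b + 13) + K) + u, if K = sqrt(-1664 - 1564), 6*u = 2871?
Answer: 617/2 + 2*I*sqrt(807) ≈ 308.5 + 56.815*I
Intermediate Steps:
u = 957/2 (u = (1/6)*2871 = 957/2 ≈ 478.50)
k(p) = -1 (k(p) = (1/5)*(-5) = -1)
K = 2*I*sqrt(807) (K = sqrt(-3228) = 2*I*sqrt(807) ≈ 56.815*I)
b = -3 (b = (6 - 3)*(-1) = 3*(-1) = -3)
(-17*(b + 13) + K) + u = (-17*(-3 + 13) + 2*I*sqrt(807)) + 957/2 = (-17*10 + 2*I*sqrt(807)) + 957/2 = (-170 + 2*I*sqrt(807)) + 957/2 = 617/2 + 2*I*sqrt(807)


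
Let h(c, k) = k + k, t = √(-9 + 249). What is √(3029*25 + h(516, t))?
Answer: √(75725 + 8*√15) ≈ 275.24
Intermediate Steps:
t = 4*√15 (t = √240 = 4*√15 ≈ 15.492)
h(c, k) = 2*k
√(3029*25 + h(516, t)) = √(3029*25 + 2*(4*√15)) = √(75725 + 8*√15)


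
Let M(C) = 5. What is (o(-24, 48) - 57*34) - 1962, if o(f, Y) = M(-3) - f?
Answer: -3871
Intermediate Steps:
o(f, Y) = 5 - f
(o(-24, 48) - 57*34) - 1962 = ((5 - 1*(-24)) - 57*34) - 1962 = ((5 + 24) - 1938) - 1962 = (29 - 1938) - 1962 = -1909 - 1962 = -3871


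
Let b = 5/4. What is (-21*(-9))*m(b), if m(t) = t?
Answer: 945/4 ≈ 236.25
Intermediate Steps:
b = 5/4 (b = 5*(¼) = 5/4 ≈ 1.2500)
(-21*(-9))*m(b) = -21*(-9)*(5/4) = 189*(5/4) = 945/4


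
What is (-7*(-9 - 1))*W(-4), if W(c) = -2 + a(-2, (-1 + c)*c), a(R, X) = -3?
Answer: -350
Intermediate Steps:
W(c) = -5 (W(c) = -2 - 3 = -5)
(-7*(-9 - 1))*W(-4) = -7*(-9 - 1)*(-5) = -7*(-10)*(-5) = 70*(-5) = -350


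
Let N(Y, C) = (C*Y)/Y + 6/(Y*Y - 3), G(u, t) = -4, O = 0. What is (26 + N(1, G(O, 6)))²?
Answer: 361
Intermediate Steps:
N(Y, C) = C + 6/(-3 + Y²) (N(Y, C) = C + 6/(Y² - 3) = C + 6/(-3 + Y²))
(26 + N(1, G(O, 6)))² = (26 + (6 - 3*(-4) - 4*1²)/(-3 + 1²))² = (26 + (6 + 12 - 4*1)/(-3 + 1))² = (26 + (6 + 12 - 4)/(-2))² = (26 - ½*14)² = (26 - 7)² = 19² = 361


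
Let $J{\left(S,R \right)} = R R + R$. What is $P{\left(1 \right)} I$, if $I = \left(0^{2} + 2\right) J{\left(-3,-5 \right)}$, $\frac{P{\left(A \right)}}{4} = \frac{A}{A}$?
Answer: $160$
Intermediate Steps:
$J{\left(S,R \right)} = R + R^{2}$ ($J{\left(S,R \right)} = R^{2} + R = R + R^{2}$)
$P{\left(A \right)} = 4$ ($P{\left(A \right)} = 4 \frac{A}{A} = 4 \cdot 1 = 4$)
$I = 40$ ($I = \left(0^{2} + 2\right) \left(- 5 \left(1 - 5\right)\right) = \left(0 + 2\right) \left(\left(-5\right) \left(-4\right)\right) = 2 \cdot 20 = 40$)
$P{\left(1 \right)} I = 4 \cdot 40 = 160$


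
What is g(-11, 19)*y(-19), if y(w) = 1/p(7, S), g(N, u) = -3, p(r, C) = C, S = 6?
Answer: -½ ≈ -0.50000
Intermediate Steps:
y(w) = ⅙ (y(w) = 1/6 = ⅙)
g(-11, 19)*y(-19) = -3*⅙ = -½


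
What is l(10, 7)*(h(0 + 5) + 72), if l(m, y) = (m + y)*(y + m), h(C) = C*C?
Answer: 28033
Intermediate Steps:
h(C) = C**2
l(m, y) = (m + y)**2 (l(m, y) = (m + y)*(m + y) = (m + y)**2)
l(10, 7)*(h(0 + 5) + 72) = (10 + 7)**2*((0 + 5)**2 + 72) = 17**2*(5**2 + 72) = 289*(25 + 72) = 289*97 = 28033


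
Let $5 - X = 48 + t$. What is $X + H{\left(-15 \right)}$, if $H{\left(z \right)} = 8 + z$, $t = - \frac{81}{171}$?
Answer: $- \frac{941}{19} \approx -49.526$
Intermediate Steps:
$t = - \frac{9}{19}$ ($t = \left(-81\right) \frac{1}{171} = - \frac{9}{19} \approx -0.47368$)
$X = - \frac{808}{19}$ ($X = 5 - \left(48 - \frac{9}{19}\right) = 5 - \frac{903}{19} = - \frac{808}{19} \approx -42.526$)
$X + H{\left(-15 \right)} = - \frac{808}{19} + \left(8 - 15\right) = - \frac{808}{19} - 7 = - \frac{941}{19}$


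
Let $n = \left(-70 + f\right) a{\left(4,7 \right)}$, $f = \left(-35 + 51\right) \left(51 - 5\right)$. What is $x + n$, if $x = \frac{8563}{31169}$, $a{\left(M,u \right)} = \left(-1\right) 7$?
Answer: $- \frac{145301315}{31169} \approx -4661.7$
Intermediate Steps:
$f = 736$ ($f = 16 \cdot 46 = 736$)
$a{\left(M,u \right)} = -7$
$x = \frac{8563}{31169}$ ($x = 8563 \cdot \frac{1}{31169} = \frac{8563}{31169} \approx 0.27473$)
$n = -4662$ ($n = \left(-70 + 736\right) \left(-7\right) = 666 \left(-7\right) = -4662$)
$x + n = \frac{8563}{31169} - 4662 = - \frac{145301315}{31169}$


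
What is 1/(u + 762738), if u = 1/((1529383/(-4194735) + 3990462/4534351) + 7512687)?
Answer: 142894327944541045832/108990933907782368616650001 ≈ 1.3111e-6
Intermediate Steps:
u = 19020400841985/142894327944541045832 (u = 1/((1529383*(-1/4194735) + 3990462*(1/4534351)) + 7512687) = 1/((-1529383/4194735 + 3990462/4534351) + 7512687) = 1/(9804171282137/19020400841985 + 7512687) = 1/(142894327944541045832/19020400841985) = 19020400841985/142894327944541045832 ≈ 1.3311e-7)
1/(u + 762738) = 1/(19020400841985/142894327944541045832 + 762738) = 1/(108990933907782368616650001/142894327944541045832) = 142894327944541045832/108990933907782368616650001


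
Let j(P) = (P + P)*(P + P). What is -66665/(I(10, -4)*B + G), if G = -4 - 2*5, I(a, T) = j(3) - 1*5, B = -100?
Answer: 66665/3114 ≈ 21.408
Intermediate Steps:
j(P) = 4*P² (j(P) = (2*P)*(2*P) = 4*P²)
I(a, T) = 31 (I(a, T) = 4*3² - 1*5 = 4*9 - 5 = 36 - 5 = 31)
G = -14 (G = -4 - 10 = -14)
-66665/(I(10, -4)*B + G) = -66665/(31*(-100) - 14) = -66665/(-3100 - 14) = -66665/(-3114) = -66665*(-1/3114) = 66665/3114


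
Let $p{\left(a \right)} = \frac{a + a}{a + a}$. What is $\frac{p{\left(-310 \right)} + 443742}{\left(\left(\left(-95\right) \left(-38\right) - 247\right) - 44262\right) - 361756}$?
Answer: $- \frac{443743}{402655} \approx -1.102$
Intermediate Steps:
$p{\left(a \right)} = 1$ ($p{\left(a \right)} = \frac{2 a}{2 a} = 2 a \frac{1}{2 a} = 1$)
$\frac{p{\left(-310 \right)} + 443742}{\left(\left(\left(-95\right) \left(-38\right) - 247\right) - 44262\right) - 361756} = \frac{1 + 443742}{\left(\left(\left(-95\right) \left(-38\right) - 247\right) - 44262\right) - 361756} = \frac{443743}{\left(\left(3610 - 247\right) - 44262\right) - 361756} = \frac{443743}{\left(3363 - 44262\right) - 361756} = \frac{443743}{-40899 - 361756} = \frac{443743}{-402655} = 443743 \left(- \frac{1}{402655}\right) = - \frac{443743}{402655}$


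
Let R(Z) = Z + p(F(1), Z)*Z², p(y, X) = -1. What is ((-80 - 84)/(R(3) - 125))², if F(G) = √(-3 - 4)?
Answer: 26896/17161 ≈ 1.5673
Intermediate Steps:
F(G) = I*√7 (F(G) = √(-7) = I*√7)
R(Z) = Z - Z²
((-80 - 84)/(R(3) - 125))² = ((-80 - 84)/(3*(1 - 1*3) - 125))² = (-164/(3*(1 - 3) - 125))² = (-164/(3*(-2) - 125))² = (-164/(-6 - 125))² = (-164/(-131))² = (-164*(-1/131))² = (164/131)² = 26896/17161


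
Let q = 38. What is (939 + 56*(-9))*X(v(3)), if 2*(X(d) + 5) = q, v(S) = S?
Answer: 6090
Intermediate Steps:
X(d) = 14 (X(d) = -5 + (½)*38 = -5 + 19 = 14)
(939 + 56*(-9))*X(v(3)) = (939 + 56*(-9))*14 = (939 - 504)*14 = 435*14 = 6090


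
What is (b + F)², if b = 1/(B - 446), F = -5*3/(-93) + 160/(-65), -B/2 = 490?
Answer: 1819449025/343657444 ≈ 5.2944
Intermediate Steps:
B = -980 (B = -2*490 = -980)
F = -927/403 (F = -15*(-1/93) + 160*(-1/65) = 5/31 - 32/13 = -927/403 ≈ -2.3002)
b = -1/1426 (b = 1/(-980 - 446) = 1/(-1426) = -1/1426 ≈ -0.00070126)
(b + F)² = (-1/1426 - 927/403)² = (-42655/18538)² = 1819449025/343657444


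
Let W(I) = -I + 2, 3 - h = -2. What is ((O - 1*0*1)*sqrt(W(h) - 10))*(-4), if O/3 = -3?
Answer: 36*I*sqrt(13) ≈ 129.8*I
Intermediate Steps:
O = -9 (O = 3*(-3) = -9)
h = 5 (h = 3 - 1*(-2) = 3 + 2 = 5)
W(I) = 2 - I
((O - 1*0*1)*sqrt(W(h) - 10))*(-4) = ((-9 - 1*0*1)*sqrt((2 - 1*5) - 10))*(-4) = ((-9 + 0*1)*sqrt((2 - 5) - 10))*(-4) = ((-9 + 0)*sqrt(-3 - 10))*(-4) = -9*I*sqrt(13)*(-4) = 36*I*sqrt(13)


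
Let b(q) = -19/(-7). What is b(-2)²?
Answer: 361/49 ≈ 7.3673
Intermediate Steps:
b(q) = 19/7 (b(q) = -19*(-⅐) = 19/7)
b(-2)² = (19/7)² = 361/49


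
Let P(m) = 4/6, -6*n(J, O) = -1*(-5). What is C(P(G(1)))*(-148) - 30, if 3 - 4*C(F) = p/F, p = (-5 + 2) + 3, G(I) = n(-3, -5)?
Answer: -141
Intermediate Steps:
n(J, O) = -5/6 (n(J, O) = -(-1)*(-5)/6 = -1/6*5 = -5/6)
G(I) = -5/6
P(m) = 2/3 (P(m) = 4*(1/6) = 2/3)
p = 0 (p = -3 + 3 = 0)
C(F) = 3/4 (C(F) = 3/4 - 0/F = 3/4 - 1/4*0 = 3/4 + 0 = 3/4)
C(P(G(1)))*(-148) - 30 = (3/4)*(-148) - 30 = -111 - 30 = -141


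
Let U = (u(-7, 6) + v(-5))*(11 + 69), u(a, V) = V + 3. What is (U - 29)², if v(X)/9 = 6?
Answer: 25110121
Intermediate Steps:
u(a, V) = 3 + V
v(X) = 54 (v(X) = 9*6 = 54)
U = 5040 (U = ((3 + 6) + 54)*(11 + 69) = (9 + 54)*80 = 63*80 = 5040)
(U - 29)² = (5040 - 29)² = 5011² = 25110121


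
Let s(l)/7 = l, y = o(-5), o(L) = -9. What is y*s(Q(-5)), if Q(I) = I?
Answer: 315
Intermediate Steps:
y = -9
s(l) = 7*l
y*s(Q(-5)) = -63*(-5) = -9*(-35) = 315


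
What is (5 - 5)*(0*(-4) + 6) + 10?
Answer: 10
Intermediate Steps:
(5 - 5)*(0*(-4) + 6) + 10 = 0*(0 + 6) + 10 = 0*6 + 10 = 0 + 10 = 10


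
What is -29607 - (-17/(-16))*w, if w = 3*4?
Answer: -118479/4 ≈ -29620.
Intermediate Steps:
w = 12
-29607 - (-17/(-16))*w = -29607 - (-17/(-16))*12 = -29607 - (-17*(-1/16))*12 = -29607 - 17*12/16 = -29607 - 1*51/4 = -29607 - 51/4 = -118479/4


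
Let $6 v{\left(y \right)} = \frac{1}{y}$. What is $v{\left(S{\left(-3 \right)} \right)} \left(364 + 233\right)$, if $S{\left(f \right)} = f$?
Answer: $- \frac{199}{6} \approx -33.167$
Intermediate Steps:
$v{\left(y \right)} = \frac{1}{6 y}$
$v{\left(S{\left(-3 \right)} \right)} \left(364 + 233\right) = \frac{1}{6 \left(-3\right)} \left(364 + 233\right) = \frac{1}{6} \left(- \frac{1}{3}\right) 597 = \left(- \frac{1}{18}\right) 597 = - \frac{199}{6}$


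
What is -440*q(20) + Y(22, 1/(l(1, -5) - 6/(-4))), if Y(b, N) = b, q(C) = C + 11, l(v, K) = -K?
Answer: -13618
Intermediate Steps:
q(C) = 11 + C
-440*q(20) + Y(22, 1/(l(1, -5) - 6/(-4))) = -440*(11 + 20) + 22 = -440*31 + 22 = -13640 + 22 = -13618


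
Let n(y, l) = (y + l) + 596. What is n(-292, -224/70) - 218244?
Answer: -1089716/5 ≈ -2.1794e+5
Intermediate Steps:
n(y, l) = 596 + l + y (n(y, l) = (l + y) + 596 = 596 + l + y)
n(-292, -224/70) - 218244 = (596 - 224/70 - 292) - 218244 = (596 - 224*1/70 - 292) - 218244 = (596 - 16/5 - 292) - 218244 = 1504/5 - 218244 = -1089716/5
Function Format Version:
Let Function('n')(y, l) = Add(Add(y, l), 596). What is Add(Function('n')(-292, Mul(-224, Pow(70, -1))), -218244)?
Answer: Rational(-1089716, 5) ≈ -2.1794e+5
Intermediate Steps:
Function('n')(y, l) = Add(596, l, y) (Function('n')(y, l) = Add(Add(l, y), 596) = Add(596, l, y))
Add(Function('n')(-292, Mul(-224, Pow(70, -1))), -218244) = Add(Add(596, Mul(-224, Pow(70, -1)), -292), -218244) = Add(Add(596, Mul(-224, Rational(1, 70)), -292), -218244) = Add(Add(596, Rational(-16, 5), -292), -218244) = Add(Rational(1504, 5), -218244) = Rational(-1089716, 5)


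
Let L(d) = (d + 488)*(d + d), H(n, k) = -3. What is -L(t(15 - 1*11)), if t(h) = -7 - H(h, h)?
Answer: 3872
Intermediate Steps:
t(h) = -4 (t(h) = -7 - 1*(-3) = -7 + 3 = -4)
L(d) = 2*d*(488 + d) (L(d) = (488 + d)*(2*d) = 2*d*(488 + d))
-L(t(15 - 1*11)) = -2*(-4)*(488 - 4) = -2*(-4)*484 = -1*(-3872) = 3872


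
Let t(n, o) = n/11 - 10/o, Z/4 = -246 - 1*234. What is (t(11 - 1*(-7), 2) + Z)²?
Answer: 447618649/121 ≈ 3.6993e+6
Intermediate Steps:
Z = -1920 (Z = 4*(-246 - 1*234) = 4*(-246 - 234) = 4*(-480) = -1920)
t(n, o) = -10/o + n/11 (t(n, o) = n*(1/11) - 10/o = n/11 - 10/o = -10/o + n/11)
(t(11 - 1*(-7), 2) + Z)² = ((-10/2 + (11 - 1*(-7))/11) - 1920)² = ((-10*½ + (11 + 7)/11) - 1920)² = ((-5 + (1/11)*18) - 1920)² = ((-5 + 18/11) - 1920)² = (-37/11 - 1920)² = (-21157/11)² = 447618649/121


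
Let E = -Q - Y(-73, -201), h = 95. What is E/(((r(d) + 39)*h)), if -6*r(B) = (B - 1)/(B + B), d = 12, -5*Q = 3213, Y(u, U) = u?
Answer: 515232/2662375 ≈ 0.19352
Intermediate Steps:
Q = -3213/5 (Q = -⅕*3213 = -3213/5 ≈ -642.60)
r(B) = -(-1 + B)/(12*B) (r(B) = -(B - 1)/(6*(B + B)) = -(-1 + B)/(6*(2*B)) = -(-1 + B)*1/(2*B)/6 = -(-1 + B)/(12*B))
E = 3578/5 (E = -1*(-3213/5) - 1*(-73) = 3213/5 + 73 = 3578/5 ≈ 715.60)
E/(((r(d) + 39)*h)) = 3578/(5*((((1/12)*(1 - 1*12)/12 + 39)*95))) = 3578/(5*((((1/12)*(1/12)*(1 - 12) + 39)*95))) = 3578/(5*((((1/12)*(1/12)*(-11) + 39)*95))) = 3578/(5*(((-11/144 + 39)*95))) = 3578/(5*(((5605/144)*95))) = 3578/(5*(532475/144)) = (3578/5)*(144/532475) = 515232/2662375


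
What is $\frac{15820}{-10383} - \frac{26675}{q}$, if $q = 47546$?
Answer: $- \frac{1029144245}{493670118} \approx -2.0847$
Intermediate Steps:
$\frac{15820}{-10383} - \frac{26675}{q} = \frac{15820}{-10383} - \frac{26675}{47546} = 15820 \left(- \frac{1}{10383}\right) - \frac{26675}{47546} = - \frac{15820}{10383} - \frac{26675}{47546} = - \frac{1029144245}{493670118}$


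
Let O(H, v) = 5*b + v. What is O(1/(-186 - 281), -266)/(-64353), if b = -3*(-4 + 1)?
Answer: 221/64353 ≈ 0.0034342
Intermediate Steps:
b = 9 (b = -3*(-3) = 9)
O(H, v) = 45 + v (O(H, v) = 5*9 + v = 45 + v)
O(1/(-186 - 281), -266)/(-64353) = (45 - 266)/(-64353) = -221*(-1/64353) = 221/64353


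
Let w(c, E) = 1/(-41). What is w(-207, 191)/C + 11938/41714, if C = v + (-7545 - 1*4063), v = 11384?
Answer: 54840153/191550688 ≈ 0.28630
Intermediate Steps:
w(c, E) = -1/41
C = -224 (C = 11384 + (-7545 - 1*4063) = 11384 + (-7545 - 4063) = 11384 - 11608 = -224)
w(-207, 191)/C + 11938/41714 = -1/41/(-224) + 11938/41714 = -1/41*(-1/224) + 11938*(1/41714) = 1/9184 + 5969/20857 = 54840153/191550688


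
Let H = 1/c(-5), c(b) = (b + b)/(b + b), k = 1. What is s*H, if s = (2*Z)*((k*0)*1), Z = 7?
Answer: 0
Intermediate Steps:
c(b) = 1 (c(b) = (2*b)/((2*b)) = (2*b)*(1/(2*b)) = 1)
H = 1 (H = 1/1 = 1)
s = 0 (s = (2*7)*((1*0)*1) = 14*(0*1) = 14*0 = 0)
s*H = 0*1 = 0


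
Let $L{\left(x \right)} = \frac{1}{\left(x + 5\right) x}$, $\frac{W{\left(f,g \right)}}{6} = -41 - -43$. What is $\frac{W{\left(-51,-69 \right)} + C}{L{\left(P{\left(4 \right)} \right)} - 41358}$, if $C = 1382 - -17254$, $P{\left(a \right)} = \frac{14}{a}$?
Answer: $- \frac{1109556}{2460799} \approx -0.45089$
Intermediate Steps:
$W{\left(f,g \right)} = 12$ ($W{\left(f,g \right)} = 6 \left(-41 - -43\right) = 6 \left(-41 + 43\right) = 6 \cdot 2 = 12$)
$L{\left(x \right)} = \frac{1}{x \left(5 + x\right)}$ ($L{\left(x \right)} = \frac{1}{\left(5 + x\right) x} = \frac{1}{x \left(5 + x\right)}$)
$C = 18636$ ($C = 1382 + 17254 = 18636$)
$\frac{W{\left(-51,-69 \right)} + C}{L{\left(P{\left(4 \right)} \right)} - 41358} = \frac{12 + 18636}{\frac{1}{\frac{14}{4} \left(5 + \frac{14}{4}\right)} - 41358} = \frac{18648}{\frac{1}{14 \cdot \frac{1}{4} \left(5 + 14 \cdot \frac{1}{4}\right)} - 41358} = \frac{18648}{\frac{1}{\frac{7}{2} \left(5 + \frac{7}{2}\right)} - 41358} = \frac{18648}{\frac{2}{7 \cdot \frac{17}{2}} - 41358} = \frac{18648}{\frac{2}{7} \cdot \frac{2}{17} - 41358} = \frac{18648}{\frac{4}{119} - 41358} = \frac{18648}{- \frac{4921598}{119}} = 18648 \left(- \frac{119}{4921598}\right) = - \frac{1109556}{2460799}$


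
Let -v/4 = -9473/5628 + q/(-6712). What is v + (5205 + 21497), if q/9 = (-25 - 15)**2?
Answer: 31539068293/1180473 ≈ 26717.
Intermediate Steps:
q = 14400 (q = 9*(-25 - 15)**2 = 9*(-40)**2 = 9*1600 = 14400)
v = 18078247/1180473 (v = -4*(-9473/5628 + 14400/(-6712)) = -4*(-9473*1/5628 + 14400*(-1/6712)) = -4*(-9473/5628 - 1800/839) = -4*(-18078247/4721892) = 18078247/1180473 ≈ 15.314)
v + (5205 + 21497) = 18078247/1180473 + (5205 + 21497) = 18078247/1180473 + 26702 = 31539068293/1180473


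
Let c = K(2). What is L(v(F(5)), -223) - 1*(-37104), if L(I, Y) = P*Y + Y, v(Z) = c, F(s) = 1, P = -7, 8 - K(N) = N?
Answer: 38442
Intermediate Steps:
K(N) = 8 - N
c = 6 (c = 8 - 1*2 = 8 - 2 = 6)
v(Z) = 6
L(I, Y) = -6*Y (L(I, Y) = -7*Y + Y = -6*Y)
L(v(F(5)), -223) - 1*(-37104) = -6*(-223) - 1*(-37104) = 1338 + 37104 = 38442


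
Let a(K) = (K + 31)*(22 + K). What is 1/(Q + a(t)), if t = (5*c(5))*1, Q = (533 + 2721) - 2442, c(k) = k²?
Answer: 1/23744 ≈ 4.2116e-5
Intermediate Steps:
Q = 812 (Q = 3254 - 2442 = 812)
t = 125 (t = (5*5²)*1 = (5*25)*1 = 125*1 = 125)
a(K) = (22 + K)*(31 + K) (a(K) = (31 + K)*(22 + K) = (22 + K)*(31 + K))
1/(Q + a(t)) = 1/(812 + (682 + 125² + 53*125)) = 1/(812 + (682 + 15625 + 6625)) = 1/(812 + 22932) = 1/23744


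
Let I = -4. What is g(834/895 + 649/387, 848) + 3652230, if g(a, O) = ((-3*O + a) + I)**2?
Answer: 1215432561107983399/119968713225 ≈ 1.0131e+7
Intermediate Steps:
g(a, O) = (-4 + a - 3*O)**2 (g(a, O) = ((-3*O + a) - 4)**2 = ((a - 3*O) - 4)**2 = (-4 + a - 3*O)**2)
g(834/895 + 649/387, 848) + 3652230 = (4 - (834/895 + 649/387) + 3*848)**2 + 3652230 = (4 - (834*(1/895) + 649*(1/387)) + 2544)**2 + 3652230 = (4 - (834/895 + 649/387) + 2544)**2 + 3652230 = (4 - 1*903613/346365 + 2544)**2 + 3652230 = (4 - 903613/346365 + 2544)**2 + 3652230 = (881634407/346365)**2 + 3652230 = 777279227606241649/119968713225 + 3652230 = 1215432561107983399/119968713225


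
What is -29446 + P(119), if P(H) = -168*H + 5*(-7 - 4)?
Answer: -49493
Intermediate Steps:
P(H) = -55 - 168*H (P(H) = -168*H + 5*(-11) = -168*H - 55 = -55 - 168*H)
-29446 + P(119) = -29446 + (-55 - 168*119) = -29446 + (-55 - 19992) = -29446 - 20047 = -49493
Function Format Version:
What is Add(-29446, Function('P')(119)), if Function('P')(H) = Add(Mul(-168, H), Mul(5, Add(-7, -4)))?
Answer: -49493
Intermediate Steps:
Function('P')(H) = Add(-55, Mul(-168, H)) (Function('P')(H) = Add(Mul(-168, H), Mul(5, -11)) = Add(Mul(-168, H), -55) = Add(-55, Mul(-168, H)))
Add(-29446, Function('P')(119)) = Add(-29446, Add(-55, Mul(-168, 119))) = Add(-29446, Add(-55, -19992)) = Add(-29446, -20047) = -49493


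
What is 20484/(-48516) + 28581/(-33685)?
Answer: -173053278/136188455 ≈ -1.2707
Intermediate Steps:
20484/(-48516) + 28581/(-33685) = 20484*(-1/48516) + 28581*(-1/33685) = -1707/4043 - 28581/33685 = -173053278/136188455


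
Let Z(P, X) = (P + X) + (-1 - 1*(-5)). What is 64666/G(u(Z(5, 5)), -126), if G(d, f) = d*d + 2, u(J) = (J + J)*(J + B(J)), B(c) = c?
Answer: 32333/307329 ≈ 0.10521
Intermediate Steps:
Z(P, X) = 4 + P + X (Z(P, X) = (P + X) + (-1 + 5) = (P + X) + 4 = 4 + P + X)
u(J) = 4*J² (u(J) = (J + J)*(J + J) = (2*J)*(2*J) = 4*J²)
G(d, f) = 2 + d² (G(d, f) = d² + 2 = 2 + d²)
64666/G(u(Z(5, 5)), -126) = 64666/(2 + (4*(4 + 5 + 5)²)²) = 64666/(2 + (4*14²)²) = 64666/(2 + (4*196)²) = 64666/(2 + 784²) = 64666/(2 + 614656) = 64666/614658 = 64666*(1/614658) = 32333/307329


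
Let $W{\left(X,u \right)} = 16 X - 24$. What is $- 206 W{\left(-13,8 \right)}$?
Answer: $47792$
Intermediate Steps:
$W{\left(X,u \right)} = -24 + 16 X$ ($W{\left(X,u \right)} = 16 X - 24 = -24 + 16 X$)
$- 206 W{\left(-13,8 \right)} = - 206 \left(-24 + 16 \left(-13\right)\right) = - 206 \left(-24 - 208\right) = \left(-206\right) \left(-232\right) = 47792$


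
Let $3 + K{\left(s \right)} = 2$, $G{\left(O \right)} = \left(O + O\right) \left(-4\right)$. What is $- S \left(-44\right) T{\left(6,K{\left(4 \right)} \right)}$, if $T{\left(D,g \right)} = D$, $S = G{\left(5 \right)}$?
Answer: $-10560$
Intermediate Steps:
$G{\left(O \right)} = - 8 O$ ($G{\left(O \right)} = 2 O \left(-4\right) = - 8 O$)
$K{\left(s \right)} = -1$ ($K{\left(s \right)} = -3 + 2 = -1$)
$S = -40$ ($S = \left(-8\right) 5 = -40$)
$- S \left(-44\right) T{\left(6,K{\left(4 \right)} \right)} = - \left(-40\right) \left(-44\right) 6 = - 1760 \cdot 6 = \left(-1\right) 10560 = -10560$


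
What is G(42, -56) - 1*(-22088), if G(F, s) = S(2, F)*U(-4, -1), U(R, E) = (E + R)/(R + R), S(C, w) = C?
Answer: 88357/4 ≈ 22089.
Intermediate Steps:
U(R, E) = (E + R)/(2*R) (U(R, E) = (E + R)/((2*R)) = (E + R)*(1/(2*R)) = (E + R)/(2*R))
G(F, s) = 5/4 (G(F, s) = 2*((½)*(-1 - 4)/(-4)) = 2*((½)*(-¼)*(-5)) = 2*(5/8) = 5/4)
G(42, -56) - 1*(-22088) = 5/4 - 1*(-22088) = 5/4 + 22088 = 88357/4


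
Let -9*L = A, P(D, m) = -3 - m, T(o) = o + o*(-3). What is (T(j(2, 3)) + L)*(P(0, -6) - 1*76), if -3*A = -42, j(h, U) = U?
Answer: 4964/9 ≈ 551.56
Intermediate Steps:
T(o) = -2*o (T(o) = o - 3*o = -2*o)
A = 14 (A = -1/3*(-42) = 14)
L = -14/9 (L = -1/9*14 = -14/9 ≈ -1.5556)
(T(j(2, 3)) + L)*(P(0, -6) - 1*76) = (-2*3 - 14/9)*((-3 - 1*(-6)) - 1*76) = (-6 - 14/9)*((-3 + 6) - 76) = -68*(3 - 76)/9 = -68/9*(-73) = 4964/9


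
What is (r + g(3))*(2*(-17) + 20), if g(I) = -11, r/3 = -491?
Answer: 20776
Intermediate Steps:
r = -1473 (r = 3*(-491) = -1473)
(r + g(3))*(2*(-17) + 20) = (-1473 - 11)*(2*(-17) + 20) = -1484*(-34 + 20) = -1484*(-14) = 20776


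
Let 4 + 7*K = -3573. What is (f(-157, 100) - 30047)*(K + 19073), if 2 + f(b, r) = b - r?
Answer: -562539972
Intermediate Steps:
K = -511 (K = -4/7 + (1/7)*(-3573) = -4/7 - 3573/7 = -511)
f(b, r) = -2 + b - r (f(b, r) = -2 + (b - r) = -2 + b - r)
(f(-157, 100) - 30047)*(K + 19073) = ((-2 - 157 - 1*100) - 30047)*(-511 + 19073) = ((-2 - 157 - 100) - 30047)*18562 = (-259 - 30047)*18562 = -30306*18562 = -562539972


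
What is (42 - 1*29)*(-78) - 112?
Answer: -1126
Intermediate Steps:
(42 - 1*29)*(-78) - 112 = (42 - 29)*(-78) - 112 = 13*(-78) - 112 = -1014 - 112 = -1126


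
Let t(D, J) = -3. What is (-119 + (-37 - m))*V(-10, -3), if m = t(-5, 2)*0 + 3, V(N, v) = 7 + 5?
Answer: -1908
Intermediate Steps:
V(N, v) = 12
m = 3 (m = -3*0 + 3 = 0 + 3 = 3)
(-119 + (-37 - m))*V(-10, -3) = (-119 + (-37 - 1*3))*12 = (-119 + (-37 - 3))*12 = (-119 - 40)*12 = -159*12 = -1908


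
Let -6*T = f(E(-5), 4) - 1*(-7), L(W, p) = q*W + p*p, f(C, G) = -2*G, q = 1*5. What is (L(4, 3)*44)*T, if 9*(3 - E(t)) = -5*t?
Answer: 638/3 ≈ 212.67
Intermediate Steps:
E(t) = 3 + 5*t/9 (E(t) = 3 - (-5)*t/9 = 3 + 5*t/9)
q = 5
L(W, p) = p**2 + 5*W (L(W, p) = 5*W + p*p = 5*W + p**2 = p**2 + 5*W)
T = 1/6 (T = -(-2*4 - 1*(-7))/6 = -(-8 + 7)/6 = -1/6*(-1) = 1/6 ≈ 0.16667)
(L(4, 3)*44)*T = ((3**2 + 5*4)*44)*(1/6) = ((9 + 20)*44)*(1/6) = (29*44)*(1/6) = 1276*(1/6) = 638/3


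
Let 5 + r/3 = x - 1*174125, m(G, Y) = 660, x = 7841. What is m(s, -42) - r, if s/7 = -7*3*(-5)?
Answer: 499527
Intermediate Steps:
s = 735 (s = 7*(-7*3*(-5)) = 7*(-21*(-5)) = 7*105 = 735)
r = -498867 (r = -15 + 3*(7841 - 1*174125) = -15 + 3*(7841 - 174125) = -15 + 3*(-166284) = -15 - 498852 = -498867)
m(s, -42) - r = 660 - 1*(-498867) = 660 + 498867 = 499527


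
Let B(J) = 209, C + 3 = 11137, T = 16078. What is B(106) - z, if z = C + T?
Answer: -27003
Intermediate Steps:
C = 11134 (C = -3 + 11137 = 11134)
z = 27212 (z = 11134 + 16078 = 27212)
B(106) - z = 209 - 1*27212 = 209 - 27212 = -27003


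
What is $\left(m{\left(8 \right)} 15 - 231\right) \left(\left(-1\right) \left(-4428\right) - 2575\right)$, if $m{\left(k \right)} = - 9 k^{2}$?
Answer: $-16437963$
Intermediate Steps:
$\left(m{\left(8 \right)} 15 - 231\right) \left(\left(-1\right) \left(-4428\right) - 2575\right) = \left(- 9 \cdot 8^{2} \cdot 15 - 231\right) \left(\left(-1\right) \left(-4428\right) - 2575\right) = \left(\left(-9\right) 64 \cdot 15 - 231\right) \left(4428 - 2575\right) = \left(\left(-576\right) 15 - 231\right) 1853 = \left(-8640 - 231\right) 1853 = \left(-8871\right) 1853 = -16437963$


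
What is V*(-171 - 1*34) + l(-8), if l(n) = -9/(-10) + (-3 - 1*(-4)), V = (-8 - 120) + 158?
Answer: -61481/10 ≈ -6148.1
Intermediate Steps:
V = 30 (V = -128 + 158 = 30)
l(n) = 19/10 (l(n) = -9*(-⅒) + (-3 + 4) = 9/10 + 1 = 19/10)
V*(-171 - 1*34) + l(-8) = 30*(-171 - 1*34) + 19/10 = 30*(-171 - 34) + 19/10 = 30*(-205) + 19/10 = -6150 + 19/10 = -61481/10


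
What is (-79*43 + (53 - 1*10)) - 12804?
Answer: -16158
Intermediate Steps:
(-79*43 + (53 - 1*10)) - 12804 = (-3397 + (53 - 10)) - 12804 = (-3397 + 43) - 12804 = -3354 - 12804 = -16158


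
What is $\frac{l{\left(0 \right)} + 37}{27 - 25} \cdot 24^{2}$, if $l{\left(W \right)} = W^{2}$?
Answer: $10656$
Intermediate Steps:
$\frac{l{\left(0 \right)} + 37}{27 - 25} \cdot 24^{2} = \frac{0^{2} + 37}{27 - 25} \cdot 24^{2} = \frac{0 + 37}{2} \cdot 576 = 37 \cdot \frac{1}{2} \cdot 576 = \frac{37}{2} \cdot 576 = 10656$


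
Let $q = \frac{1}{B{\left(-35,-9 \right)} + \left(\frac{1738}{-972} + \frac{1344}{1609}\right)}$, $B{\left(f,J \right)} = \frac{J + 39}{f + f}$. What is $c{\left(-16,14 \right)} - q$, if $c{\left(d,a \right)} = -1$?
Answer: $- \frac{2087363}{7561181} \approx -0.27606$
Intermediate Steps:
$B{\left(f,J \right)} = \frac{39 + J}{2 f}$
$q = - \frac{5473818}{7561181}$ ($q = \frac{1}{\frac{39 - 9}{2 \left(-35\right)} + \left(\frac{1738}{-972} + \frac{1344}{1609}\right)} = \frac{1}{\frac{1}{2} \left(- \frac{1}{35}\right) 30 + \left(1738 \left(- \frac{1}{972}\right) + 1344 \cdot \frac{1}{1609}\right)} = \frac{1}{- \frac{3}{7} + \left(- \frac{869}{486} + \frac{1344}{1609}\right)} = \frac{1}{- \frac{3}{7} - \frac{745037}{781974}} = \frac{1}{- \frac{7561181}{5473818}} = - \frac{5473818}{7561181} \approx -0.72394$)
$c{\left(-16,14 \right)} - q = -1 - - \frac{5473818}{7561181} = -1 + \frac{5473818}{7561181} = - \frac{2087363}{7561181}$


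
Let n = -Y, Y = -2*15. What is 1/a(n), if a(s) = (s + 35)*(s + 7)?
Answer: 1/2405 ≈ 0.00041580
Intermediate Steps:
Y = -30
n = 30 (n = -1*(-30) = 30)
a(s) = (7 + s)*(35 + s) (a(s) = (35 + s)*(7 + s) = (7 + s)*(35 + s))
1/a(n) = 1/(245 + 30² + 42*30) = 1/(245 + 900 + 1260) = 1/2405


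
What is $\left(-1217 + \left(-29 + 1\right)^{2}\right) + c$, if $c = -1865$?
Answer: $-2298$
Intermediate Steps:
$\left(-1217 + \left(-29 + 1\right)^{2}\right) + c = \left(-1217 + \left(-29 + 1\right)^{2}\right) - 1865 = \left(-1217 + \left(-28\right)^{2}\right) - 1865 = \left(-1217 + 784\right) - 1865 = -433 - 1865 = -2298$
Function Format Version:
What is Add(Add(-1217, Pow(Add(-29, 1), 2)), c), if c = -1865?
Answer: -2298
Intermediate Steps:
Add(Add(-1217, Pow(Add(-29, 1), 2)), c) = Add(Add(-1217, Pow(Add(-29, 1), 2)), -1865) = Add(Add(-1217, Pow(-28, 2)), -1865) = Add(Add(-1217, 784), -1865) = Add(-433, -1865) = -2298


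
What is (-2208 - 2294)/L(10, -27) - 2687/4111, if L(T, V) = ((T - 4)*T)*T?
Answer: -10059961/1233300 ≈ -8.1570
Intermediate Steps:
L(T, V) = T²*(-4 + T) (L(T, V) = ((-4 + T)*T)*T = (T*(-4 + T))*T = T²*(-4 + T))
(-2208 - 2294)/L(10, -27) - 2687/4111 = (-2208 - 2294)/((10²*(-4 + 10))) - 2687/4111 = -4502/(100*6) - 2687*1/4111 = -4502/600 - 2687/4111 = -4502*1/600 - 2687/4111 = -2251/300 - 2687/4111 = -10059961/1233300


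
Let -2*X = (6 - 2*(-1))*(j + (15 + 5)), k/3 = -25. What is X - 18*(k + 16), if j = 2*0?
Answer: 982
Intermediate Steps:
k = -75 (k = 3*(-25) = -75)
j = 0
X = -80 (X = -(6 - 2*(-1))*(0 + (15 + 5))/2 = -(6 + 2)*(0 + 20)/2 = -4*20 = -½*160 = -80)
X - 18*(k + 16) = -80 - 18*(-75 + 16) = -80 - 18*(-59) = -80 + 1062 = 982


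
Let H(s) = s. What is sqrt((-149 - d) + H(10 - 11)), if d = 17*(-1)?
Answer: I*sqrt(133) ≈ 11.533*I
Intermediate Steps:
d = -17
sqrt((-149 - d) + H(10 - 11)) = sqrt((-149 - 1*(-17)) + (10 - 11)) = sqrt((-149 + 17) - 1) = sqrt(-132 - 1) = sqrt(-133) = I*sqrt(133)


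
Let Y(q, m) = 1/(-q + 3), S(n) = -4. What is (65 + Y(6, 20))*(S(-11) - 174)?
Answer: -34532/3 ≈ -11511.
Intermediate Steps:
Y(q, m) = 1/(3 - q)
(65 + Y(6, 20))*(S(-11) - 174) = (65 - 1/(-3 + 6))*(-4 - 174) = (65 - 1/3)*(-178) = (65 - 1*⅓)*(-178) = (65 - ⅓)*(-178) = (194/3)*(-178) = -34532/3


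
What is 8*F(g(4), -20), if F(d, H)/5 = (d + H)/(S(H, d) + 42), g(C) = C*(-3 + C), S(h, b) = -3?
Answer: -640/39 ≈ -16.410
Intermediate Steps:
F(d, H) = 5*H/39 + 5*d/39 (F(d, H) = 5*((d + H)/(-3 + 42)) = 5*((H + d)/39) = 5*((H + d)*(1/39)) = 5*(H/39 + d/39) = 5*H/39 + 5*d/39)
8*F(g(4), -20) = 8*((5/39)*(-20) + 5*(4*(-3 + 4))/39) = 8*(-100/39 + 5*(4*1)/39) = 8*(-100/39 + (5/39)*4) = 8*(-100/39 + 20/39) = 8*(-80/39) = -640/39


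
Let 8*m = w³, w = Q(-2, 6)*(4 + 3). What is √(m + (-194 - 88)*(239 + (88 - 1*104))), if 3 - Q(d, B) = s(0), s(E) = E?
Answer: I*√987654/4 ≈ 248.45*I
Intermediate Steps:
Q(d, B) = 3 (Q(d, B) = 3 - 1*0 = 3 + 0 = 3)
w = 21 (w = 3*(4 + 3) = 3*7 = 21)
m = 9261/8 (m = (⅛)*21³ = (⅛)*9261 = 9261/8 ≈ 1157.6)
√(m + (-194 - 88)*(239 + (88 - 1*104))) = √(9261/8 + (-194 - 88)*(239 + (88 - 1*104))) = √(9261/8 - 282*(239 + (88 - 104))) = √(9261/8 - 282*(239 - 16)) = √(9261/8 - 282*223) = √(9261/8 - 62886) = √(-493827/8) = I*√987654/4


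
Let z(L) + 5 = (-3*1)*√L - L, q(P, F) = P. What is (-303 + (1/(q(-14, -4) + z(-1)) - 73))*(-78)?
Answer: 1085292/37 - 26*I/37 ≈ 29332.0 - 0.7027*I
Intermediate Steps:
z(L) = -5 - L - 3*√L (z(L) = -5 + ((-3*1)*√L - L) = -5 + (-3*√L - L) = -5 + (-L - 3*√L) = -5 - L - 3*√L)
(-303 + (1/(q(-14, -4) + z(-1)) - 73))*(-78) = (-303 + (1/(-14 + (-5 - 1*(-1) - 3*I)) - 73))*(-78) = (-303 + (1/(-14 + (-5 + 1 - 3*I)) - 73))*(-78) = (-303 + (1/(-14 + (-4 - 3*I)) - 73))*(-78) = (-303 + (1/(-18 - 3*I) - 73))*(-78) = (-303 + ((-18 + 3*I)/333 - 73))*(-78) = (-303 + (-73 + (-18 + 3*I)/333))*(-78) = (-376 + (-18 + 3*I)/333)*(-78) = 29328 - 26*(-18 + 3*I)/111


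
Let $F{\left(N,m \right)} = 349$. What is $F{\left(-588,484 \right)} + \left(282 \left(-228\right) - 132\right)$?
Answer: $-64079$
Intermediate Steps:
$F{\left(-588,484 \right)} + \left(282 \left(-228\right) - 132\right) = 349 + \left(282 \left(-228\right) - 132\right) = 349 - 64428 = -64079$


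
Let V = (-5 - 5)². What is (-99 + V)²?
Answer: 1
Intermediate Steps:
V = 100 (V = (-10)² = 100)
(-99 + V)² = (-99 + 100)² = 1² = 1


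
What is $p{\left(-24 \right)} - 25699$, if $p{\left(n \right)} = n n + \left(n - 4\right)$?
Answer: $-25151$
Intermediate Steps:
$p{\left(n \right)} = -4 + n + n^{2}$ ($p{\left(n \right)} = n^{2} + \left(n - 4\right) = n^{2} + \left(-4 + n\right) = -4 + n + n^{2}$)
$p{\left(-24 \right)} - 25699 = \left(-4 - 24 + \left(-24\right)^{2}\right) - 25699 = \left(-4 - 24 + 576\right) - 25699 = 548 - 25699 = -25151$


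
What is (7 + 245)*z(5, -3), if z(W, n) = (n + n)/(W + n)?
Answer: -756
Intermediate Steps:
z(W, n) = 2*n/(W + n) (z(W, n) = (2*n)/(W + n) = 2*n/(W + n))
(7 + 245)*z(5, -3) = (7 + 245)*(2*(-3)/(5 - 3)) = 252*(2*(-3)/2) = 252*(2*(-3)*(½)) = 252*(-3) = -756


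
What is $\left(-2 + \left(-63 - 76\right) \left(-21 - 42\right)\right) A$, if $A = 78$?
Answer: $682890$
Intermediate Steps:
$\left(-2 + \left(-63 - 76\right) \left(-21 - 42\right)\right) A = \left(-2 + \left(-63 - 76\right) \left(-21 - 42\right)\right) 78 = \left(-2 - -8757\right) 78 = \left(-2 + 8757\right) 78 = 8755 \cdot 78 = 682890$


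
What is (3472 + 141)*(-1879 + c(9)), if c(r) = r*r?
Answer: -6496174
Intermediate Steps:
c(r) = r²
(3472 + 141)*(-1879 + c(9)) = (3472 + 141)*(-1879 + 9²) = 3613*(-1879 + 81) = 3613*(-1798) = -6496174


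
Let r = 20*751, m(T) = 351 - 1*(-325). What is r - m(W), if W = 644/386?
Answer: 14344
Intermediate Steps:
W = 322/193 (W = 644*(1/386) = 322/193 ≈ 1.6684)
m(T) = 676 (m(T) = 351 + 325 = 676)
r = 15020
r - m(W) = 15020 - 1*676 = 15020 - 676 = 14344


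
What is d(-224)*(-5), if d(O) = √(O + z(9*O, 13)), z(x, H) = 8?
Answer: -30*I*√6 ≈ -73.485*I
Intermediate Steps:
d(O) = √(8 + O) (d(O) = √(O + 8) = √(8 + O))
d(-224)*(-5) = √(8 - 224)*(-5) = √(-216)*(-5) = (6*I*√6)*(-5) = -30*I*√6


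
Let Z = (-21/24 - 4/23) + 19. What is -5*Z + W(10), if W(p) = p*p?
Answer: 1885/184 ≈ 10.245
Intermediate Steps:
W(p) = p**2
Z = 3303/184 (Z = (-21*1/24 - 4*1/23) + 19 = (-7/8 - 4/23) + 19 = -193/184 + 19 = 3303/184 ≈ 17.951)
-5*Z + W(10) = -5*3303/184 + 10**2 = -16515/184 + 100 = 1885/184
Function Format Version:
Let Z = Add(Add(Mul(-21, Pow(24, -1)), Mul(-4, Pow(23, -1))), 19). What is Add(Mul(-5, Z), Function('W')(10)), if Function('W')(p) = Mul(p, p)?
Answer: Rational(1885, 184) ≈ 10.245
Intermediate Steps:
Function('W')(p) = Pow(p, 2)
Z = Rational(3303, 184) (Z = Add(Add(Mul(-21, Rational(1, 24)), Mul(-4, Rational(1, 23))), 19) = Add(Add(Rational(-7, 8), Rational(-4, 23)), 19) = Add(Rational(-193, 184), 19) = Rational(3303, 184) ≈ 17.951)
Add(Mul(-5, Z), Function('W')(10)) = Add(Mul(-5, Rational(3303, 184)), Pow(10, 2)) = Add(Rational(-16515, 184), 100) = Rational(1885, 184)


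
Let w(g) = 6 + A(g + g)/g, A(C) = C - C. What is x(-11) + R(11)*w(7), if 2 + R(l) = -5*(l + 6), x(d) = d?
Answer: -533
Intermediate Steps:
A(C) = 0
R(l) = -32 - 5*l (R(l) = -2 - 5*(l + 6) = -2 - 5*(6 + l) = -2 + (-30 - 5*l) = -32 - 5*l)
w(g) = 6 (w(g) = 6 + 0/g = 6 + 0 = 6)
x(-11) + R(11)*w(7) = -11 + (-32 - 5*11)*6 = -11 + (-32 - 55)*6 = -11 - 87*6 = -11 - 522 = -533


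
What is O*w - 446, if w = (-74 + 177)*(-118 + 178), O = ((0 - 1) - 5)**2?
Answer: 222034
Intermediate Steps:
O = 36 (O = (-1 - 5)**2 = (-6)**2 = 36)
w = 6180 (w = 103*60 = 6180)
O*w - 446 = 36*6180 - 446 = 222480 - 446 = 222034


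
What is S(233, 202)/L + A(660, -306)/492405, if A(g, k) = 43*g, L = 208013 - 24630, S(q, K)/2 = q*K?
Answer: 3437031800/6019913741 ≈ 0.57094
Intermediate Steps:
S(q, K) = 2*K*q (S(q, K) = 2*(q*K) = 2*(K*q) = 2*K*q)
L = 183383
S(233, 202)/L + A(660, -306)/492405 = (2*202*233)/183383 + (43*660)/492405 = 94132*(1/183383) + 28380*(1/492405) = 94132/183383 + 1892/32827 = 3437031800/6019913741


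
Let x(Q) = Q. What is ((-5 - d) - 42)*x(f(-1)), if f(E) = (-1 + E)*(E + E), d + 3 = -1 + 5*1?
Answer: -192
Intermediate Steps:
d = 1 (d = -3 + (-1 + 5*1) = -3 + (-1 + 5) = -3 + 4 = 1)
f(E) = 2*E*(-1 + E) (f(E) = (-1 + E)*(2*E) = 2*E*(-1 + E))
((-5 - d) - 42)*x(f(-1)) = ((-5 - 1*1) - 42)*(2*(-1)*(-1 - 1)) = ((-5 - 1) - 42)*(2*(-1)*(-2)) = (-6 - 42)*4 = -48*4 = -192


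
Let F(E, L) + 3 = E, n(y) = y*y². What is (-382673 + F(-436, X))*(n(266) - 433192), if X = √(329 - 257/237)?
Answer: -7044626677248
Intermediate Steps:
n(y) = y³
X = 2*√4604673/237 (X = √(329 - 257*1/237) = √(329 - 257/237) = √(77716/237) = 2*√4604673/237 ≈ 18.108)
F(E, L) = -3 + E
(-382673 + F(-436, X))*(n(266) - 433192) = (-382673 + (-3 - 436))*(266³ - 433192) = (-382673 - 439)*(18821096 - 433192) = -383112*18387904 = -7044626677248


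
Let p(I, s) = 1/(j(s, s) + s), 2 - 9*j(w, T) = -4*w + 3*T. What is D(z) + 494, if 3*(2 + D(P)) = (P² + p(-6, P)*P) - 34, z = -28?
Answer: 103180/139 ≈ 742.30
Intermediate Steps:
j(w, T) = 2/9 - T/3 + 4*w/9 (j(w, T) = 2/9 - (-4*w + 3*T)/9 = 2/9 + (-T/3 + 4*w/9) = 2/9 - T/3 + 4*w/9)
p(I, s) = 1/(2/9 + 10*s/9) (p(I, s) = 1/((2/9 - s/3 + 4*s/9) + s) = 1/((2/9 + s/9) + s) = 1/(2/9 + 10*s/9))
D(P) = -40/3 + P²/3 + 3*P/(2*(1 + 5*P)) (D(P) = -2 + ((P² + (9/(2*(1 + 5*P)))*P) - 34)/3 = -2 + ((P² + 9*P/(2*(1 + 5*P))) - 34)/3 = -2 + (-34 + P² + 9*P/(2*(1 + 5*P)))/3 = -2 + (-34/3 + P²/3 + 3*P/(2*(1 + 5*P))) = -40/3 + P²/3 + 3*P/(2*(1 + 5*P)))
D(z) + 494 = (9*(-28) + 2*(1 + 5*(-28))*(-40 + (-28)²))/(6*(1 + 5*(-28))) + 494 = (-252 + 2*(1 - 140)*(-40 + 784))/(6*(1 - 140)) + 494 = (⅙)*(-252 + 2*(-139)*744)/(-139) + 494 = (⅙)*(-1/139)*(-252 - 206832) + 494 = (⅙)*(-1/139)*(-207084) + 494 = 34514/139 + 494 = 103180/139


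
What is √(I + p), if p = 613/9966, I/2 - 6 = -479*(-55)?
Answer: √5234429672670/9966 ≈ 229.57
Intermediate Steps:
I = 52702 (I = 12 + 2*(-479*(-55)) = 12 + 2*26345 = 12 + 52690 = 52702)
p = 613/9966 (p = 613*(1/9966) = 613/9966 ≈ 0.061509)
√(I + p) = √(52702 + 613/9966) = √(525228745/9966) = √5234429672670/9966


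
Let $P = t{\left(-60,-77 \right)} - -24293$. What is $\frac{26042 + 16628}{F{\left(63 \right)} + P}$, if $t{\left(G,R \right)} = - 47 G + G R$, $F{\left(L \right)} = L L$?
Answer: $\frac{21335}{17851} \approx 1.1952$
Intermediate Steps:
$F{\left(L \right)} = L^{2}$
$P = 31733$ ($P = - 60 \left(-47 - 77\right) - -24293 = \left(-60\right) \left(-124\right) + 24293 = 7440 + 24293 = 31733$)
$\frac{26042 + 16628}{F{\left(63 \right)} + P} = \frac{26042 + 16628}{63^{2} + 31733} = \frac{42670}{3969 + 31733} = \frac{42670}{35702} = 42670 \cdot \frac{1}{35702} = \frac{21335}{17851}$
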